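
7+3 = 10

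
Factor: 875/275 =35/11 = 5^1*7^1*11^( - 1)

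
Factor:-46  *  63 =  - 2898 = - 2^1*3^2*7^1*23^1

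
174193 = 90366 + 83827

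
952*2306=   2195312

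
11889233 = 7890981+3998252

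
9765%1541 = 519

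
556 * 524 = 291344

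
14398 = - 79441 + 93839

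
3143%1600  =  1543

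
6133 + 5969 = 12102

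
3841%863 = 389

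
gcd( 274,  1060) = 2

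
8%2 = 0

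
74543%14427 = 2408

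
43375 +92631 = 136006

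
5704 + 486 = 6190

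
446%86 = 16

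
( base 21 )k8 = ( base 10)428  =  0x1AC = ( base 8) 654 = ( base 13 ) 26C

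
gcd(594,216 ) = 54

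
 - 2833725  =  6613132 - 9446857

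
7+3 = 10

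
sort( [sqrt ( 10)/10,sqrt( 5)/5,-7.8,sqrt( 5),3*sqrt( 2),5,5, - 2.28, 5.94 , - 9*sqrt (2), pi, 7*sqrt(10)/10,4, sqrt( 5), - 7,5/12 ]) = [ - 9*sqrt( 2),  -  7.8, - 7, - 2.28 , sqrt( 10) /10,  5/12,sqrt( 5)/5,7*sqrt( 10 ) /10 , sqrt( 5), sqrt( 5),pi, 4,3 * sqrt( 2),5, 5, 5.94 ]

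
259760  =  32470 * 8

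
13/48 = 13/48= 0.27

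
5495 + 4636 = 10131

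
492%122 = 4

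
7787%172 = 47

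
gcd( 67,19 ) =1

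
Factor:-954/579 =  - 2^1*3^1*53^1*193^( - 1) = - 318/193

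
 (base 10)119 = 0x77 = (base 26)4f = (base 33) 3K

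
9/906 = 3/302 = 0.01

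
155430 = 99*1570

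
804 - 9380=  - 8576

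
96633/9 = 10737= 10737.00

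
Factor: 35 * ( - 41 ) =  - 1435 = - 5^1 * 7^1*41^1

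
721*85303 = 61503463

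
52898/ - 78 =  - 26449/39= - 678.18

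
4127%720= 527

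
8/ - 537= - 8/537= -0.01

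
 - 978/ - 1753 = 978/1753 = 0.56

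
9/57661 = 9/57661 = 0.00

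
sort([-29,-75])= [-75,  -  29]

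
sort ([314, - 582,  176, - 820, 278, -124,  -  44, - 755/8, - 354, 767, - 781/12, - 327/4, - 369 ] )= [ - 820, - 582,  -  369, - 354 , - 124, - 755/8,-327/4, - 781/12,  -  44,176 , 278, 314,767]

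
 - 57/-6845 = 57/6845 = 0.01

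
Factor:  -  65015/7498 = - 2^( - 1 ) * 5^1 *23^( - 1)*163^( - 1)*13003^1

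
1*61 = 61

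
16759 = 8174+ 8585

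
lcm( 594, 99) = 594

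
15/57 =5/19 = 0.26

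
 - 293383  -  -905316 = 611933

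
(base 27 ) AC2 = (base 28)9K0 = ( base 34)6K0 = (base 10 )7616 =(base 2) 1110111000000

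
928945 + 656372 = 1585317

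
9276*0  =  0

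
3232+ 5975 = 9207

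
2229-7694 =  - 5465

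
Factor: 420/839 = 2^2*3^1 * 5^1 * 7^1*839^( - 1) 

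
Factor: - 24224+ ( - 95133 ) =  - 7^1*17^2*59^1 = - 119357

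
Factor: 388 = 2^2*97^1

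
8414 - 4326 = 4088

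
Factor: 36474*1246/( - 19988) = -3^1*7^1*19^(-1 )*89^1*263^( - 1)*6079^1 = - 11361651/4997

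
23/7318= 23/7318 = 0.00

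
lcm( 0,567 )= 0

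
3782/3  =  3782/3 = 1260.67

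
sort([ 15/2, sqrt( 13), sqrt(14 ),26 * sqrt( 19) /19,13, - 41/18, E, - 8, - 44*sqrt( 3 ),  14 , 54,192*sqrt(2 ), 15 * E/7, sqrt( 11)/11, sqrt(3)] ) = [  -  44*  sqrt( 3 ),  -  8,  -  41/18, sqrt(11)/11,sqrt( 3 ),E,sqrt( 13), sqrt(14),15*E/7,26*sqrt(19 ) /19,15/2, 13,14,  54,192*sqrt(2 ) ]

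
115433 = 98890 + 16543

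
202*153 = 30906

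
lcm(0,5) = 0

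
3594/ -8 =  - 450 + 3/4 = -449.25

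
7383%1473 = 18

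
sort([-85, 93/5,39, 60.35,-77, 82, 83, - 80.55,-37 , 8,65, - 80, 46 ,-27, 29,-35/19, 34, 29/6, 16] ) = [-85, - 80.55, - 80  , - 77,-37,  -  27,-35/19, 29/6, 8 , 16,93/5,  29,  34,39,  46,60.35, 65 , 82,83]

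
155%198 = 155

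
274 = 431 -157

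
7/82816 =7/82816= 0.00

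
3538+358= 3896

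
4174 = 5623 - 1449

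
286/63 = 4 + 34/63 = 4.54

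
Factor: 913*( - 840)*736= -564453120 =- 2^8*3^1*5^1*7^1*11^1*23^1*83^1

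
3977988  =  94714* 42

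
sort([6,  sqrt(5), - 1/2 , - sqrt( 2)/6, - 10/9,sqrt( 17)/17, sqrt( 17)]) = [ - 10/9,-1/2, - sqrt( 2 ) /6,  sqrt( 17 ) /17 , sqrt (5 ), sqrt( 17 ),6 ]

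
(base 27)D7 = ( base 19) IG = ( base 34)ai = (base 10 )358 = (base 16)166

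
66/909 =22/303 = 0.07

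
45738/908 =22869/454 =50.37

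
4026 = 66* 61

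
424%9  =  1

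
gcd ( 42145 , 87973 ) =1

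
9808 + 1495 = 11303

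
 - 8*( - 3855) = 30840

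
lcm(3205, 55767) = 278835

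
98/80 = 49/40 = 1.23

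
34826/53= 34826/53=657.09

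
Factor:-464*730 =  - 2^5 * 5^1*29^1  *73^1 = - 338720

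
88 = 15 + 73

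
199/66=199/66 = 3.02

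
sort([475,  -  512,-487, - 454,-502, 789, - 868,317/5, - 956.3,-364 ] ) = [- 956.3, - 868,- 512, - 502, -487, - 454, - 364,317/5, 475,789 ] 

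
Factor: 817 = 19^1*43^1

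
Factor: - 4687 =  - 43^1 *109^1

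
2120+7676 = 9796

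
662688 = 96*6903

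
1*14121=14121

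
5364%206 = 8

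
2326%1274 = 1052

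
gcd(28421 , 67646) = 1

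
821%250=71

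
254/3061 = 254/3061 = 0.08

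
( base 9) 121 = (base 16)64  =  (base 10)100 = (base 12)84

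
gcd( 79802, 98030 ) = 2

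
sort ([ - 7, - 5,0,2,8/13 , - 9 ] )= [ - 9,-7,  -  5,0, 8/13, 2] 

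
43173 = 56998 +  - 13825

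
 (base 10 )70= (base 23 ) 31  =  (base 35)20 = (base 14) 50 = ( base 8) 106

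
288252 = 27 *10676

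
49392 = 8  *6174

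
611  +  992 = 1603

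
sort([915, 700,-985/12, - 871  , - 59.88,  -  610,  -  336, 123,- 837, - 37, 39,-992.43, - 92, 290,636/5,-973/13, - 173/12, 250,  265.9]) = [-992.43,-871 , - 837,-610 ,-336, - 92, - 985/12, -973/13 ,-59.88 ,-37, - 173/12,39, 123, 636/5,250, 265.9 , 290, 700, 915]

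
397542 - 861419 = - 463877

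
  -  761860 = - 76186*10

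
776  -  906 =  - 130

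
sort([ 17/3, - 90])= [ - 90,17/3] 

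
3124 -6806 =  - 3682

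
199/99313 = 199/99313=0.00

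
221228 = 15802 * 14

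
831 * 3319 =2758089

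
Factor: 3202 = 2^1 *1601^1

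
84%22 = 18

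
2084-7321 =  - 5237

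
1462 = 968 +494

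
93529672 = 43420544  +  50109128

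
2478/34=1239/17   =  72.88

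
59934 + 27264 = 87198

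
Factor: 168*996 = 2^5*3^2*7^1*83^1 = 167328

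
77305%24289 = 4438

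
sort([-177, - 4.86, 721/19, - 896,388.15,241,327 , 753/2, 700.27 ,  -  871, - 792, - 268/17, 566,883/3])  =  [ - 896, - 871,  -  792, - 177 , - 268/17, - 4.86 , 721/19,241, 883/3,327,753/2, 388.15,566, 700.27]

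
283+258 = 541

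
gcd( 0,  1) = 1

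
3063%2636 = 427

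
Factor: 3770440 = 2^3 * 5^1*94261^1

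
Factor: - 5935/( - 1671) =3^( - 1) * 5^1*557^( - 1)*1187^1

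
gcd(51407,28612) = 1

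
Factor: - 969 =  - 3^1*17^1*19^1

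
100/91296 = 25/22824 = 0.00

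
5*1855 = 9275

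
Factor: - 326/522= - 163/261 =-  3^( - 2 )*29^(  -  1)*163^1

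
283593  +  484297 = 767890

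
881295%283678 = 30261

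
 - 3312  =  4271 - 7583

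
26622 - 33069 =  - 6447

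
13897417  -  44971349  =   - 31073932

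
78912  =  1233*64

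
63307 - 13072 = 50235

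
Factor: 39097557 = 3^2*4344173^1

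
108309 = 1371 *79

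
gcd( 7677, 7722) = 9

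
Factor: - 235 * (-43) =5^1 * 43^1 * 47^1 = 10105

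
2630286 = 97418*27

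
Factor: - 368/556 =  -2^2*23^1*139^( -1)= - 92/139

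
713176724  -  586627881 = 126548843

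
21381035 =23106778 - 1725743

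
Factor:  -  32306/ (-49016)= 29/44  =  2^( - 2) * 11^(-1) * 29^1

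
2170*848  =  1840160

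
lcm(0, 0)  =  0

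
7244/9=804 + 8/9 =804.89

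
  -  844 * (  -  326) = 275144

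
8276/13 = 636+8/13 = 636.62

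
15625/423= 15625/423 = 36.94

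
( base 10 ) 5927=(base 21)d95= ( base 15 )1B52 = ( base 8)13447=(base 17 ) 138b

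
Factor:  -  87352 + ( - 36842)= - 2^1*3^1*  7^1*2957^1 = - 124194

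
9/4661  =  9/4661 = 0.00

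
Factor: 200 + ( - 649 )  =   - 449^1 = - 449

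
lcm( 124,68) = 2108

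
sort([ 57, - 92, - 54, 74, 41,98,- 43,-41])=[ - 92 , - 54, - 43,-41,  41,  57,74,98] 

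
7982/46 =3991/23  =  173.52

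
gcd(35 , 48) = 1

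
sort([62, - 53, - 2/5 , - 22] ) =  [  -  53, -22, - 2/5,62 ]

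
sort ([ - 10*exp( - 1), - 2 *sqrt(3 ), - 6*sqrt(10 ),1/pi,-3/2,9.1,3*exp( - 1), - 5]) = [ - 6*sqrt(10), - 5, - 10*exp( - 1 ), - 2 * sqrt(3), - 3/2, 1/pi,3*exp ( - 1),  9.1]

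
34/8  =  4+1/4=   4.25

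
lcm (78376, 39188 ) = 78376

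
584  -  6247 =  - 5663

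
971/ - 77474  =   - 1 + 76503/77474 = -0.01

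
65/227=65/227 = 0.29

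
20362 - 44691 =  - 24329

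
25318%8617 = 8084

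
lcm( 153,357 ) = 1071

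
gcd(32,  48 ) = 16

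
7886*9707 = 76549402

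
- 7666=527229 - 534895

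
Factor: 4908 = 2^2*3^1*409^1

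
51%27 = 24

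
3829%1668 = 493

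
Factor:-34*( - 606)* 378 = 2^3*3^4*7^1*17^1*101^1 = 7788312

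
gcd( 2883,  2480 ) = 31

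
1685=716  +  969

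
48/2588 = 12/647   =  0.02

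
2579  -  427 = 2152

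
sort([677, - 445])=[-445,  677 ] 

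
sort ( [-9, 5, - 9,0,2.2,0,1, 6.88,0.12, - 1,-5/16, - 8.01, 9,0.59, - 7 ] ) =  [ - 9,-9,-8.01, - 7, - 1 ,-5/16,0,0,0.12, 0.59,1, 2.2, 5,6.88,9 ] 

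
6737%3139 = 459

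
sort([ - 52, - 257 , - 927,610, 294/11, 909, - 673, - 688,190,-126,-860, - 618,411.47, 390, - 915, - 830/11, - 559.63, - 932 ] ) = [- 932,-927, - 915, - 860,-688  , - 673 ,- 618, - 559.63,  -  257,-126, - 830/11, - 52,294/11,190, 390,411.47, 610, 909 ]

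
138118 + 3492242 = 3630360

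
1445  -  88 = 1357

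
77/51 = 77/51 = 1.51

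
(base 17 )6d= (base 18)67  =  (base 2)1110011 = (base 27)47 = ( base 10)115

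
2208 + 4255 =6463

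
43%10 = 3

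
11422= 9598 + 1824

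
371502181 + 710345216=1081847397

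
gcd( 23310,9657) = 333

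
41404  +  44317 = 85721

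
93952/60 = 1565+13/15 = 1565.87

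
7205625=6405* 1125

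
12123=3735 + 8388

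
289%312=289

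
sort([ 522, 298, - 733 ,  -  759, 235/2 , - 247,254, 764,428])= [ - 759, - 733, - 247, 235/2, 254,298,428, 522 , 764 ]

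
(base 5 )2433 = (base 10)368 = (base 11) 305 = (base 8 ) 560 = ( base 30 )C8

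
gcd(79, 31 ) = 1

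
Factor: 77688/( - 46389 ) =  - 25896/15463  =  - 2^3 * 3^1*7^ (-1)*13^1 * 47^( - 2)*83^1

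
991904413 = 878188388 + 113716025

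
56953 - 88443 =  - 31490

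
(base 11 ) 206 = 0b11111000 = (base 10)248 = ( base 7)503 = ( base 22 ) b6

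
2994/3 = 998 = 998.00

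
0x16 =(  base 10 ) 22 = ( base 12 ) 1a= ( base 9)24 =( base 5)42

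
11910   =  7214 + 4696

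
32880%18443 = 14437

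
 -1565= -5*313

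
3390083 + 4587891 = 7977974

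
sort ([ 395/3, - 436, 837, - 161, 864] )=[ - 436,-161, 395/3, 837, 864] 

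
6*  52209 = 313254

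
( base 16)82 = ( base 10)130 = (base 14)94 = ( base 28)4i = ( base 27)4M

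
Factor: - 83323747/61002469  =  -11^(-1 )* 13^1 * 89^ (-1)*757^1 * 8467^1*62311^( - 1 )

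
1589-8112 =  - 6523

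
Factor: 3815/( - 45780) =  -1/12= - 2^( - 2)*3^ (  -  1)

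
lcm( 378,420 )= 3780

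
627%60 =27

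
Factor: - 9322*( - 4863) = 45332886 = 2^1*3^1*59^1*79^1*1621^1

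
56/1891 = 56/1891=0.03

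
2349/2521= 2349/2521 =0.93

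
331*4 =1324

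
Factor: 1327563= 3^3*49169^1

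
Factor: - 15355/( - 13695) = 3^(-1)*11^(- 1 )*37^1 = 37/33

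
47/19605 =47/19605 = 0.00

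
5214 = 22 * 237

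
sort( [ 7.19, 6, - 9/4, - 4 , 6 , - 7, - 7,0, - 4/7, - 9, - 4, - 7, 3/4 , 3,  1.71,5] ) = [ - 9,  -  7 , - 7,  -  7 , - 4, -4, - 9/4, - 4/7 , 0 , 3/4,1.71,  3, 5, 6,6, 7.19]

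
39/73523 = 39/73523=0.00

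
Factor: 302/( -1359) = -2/9= - 2^1*3^(  -  2)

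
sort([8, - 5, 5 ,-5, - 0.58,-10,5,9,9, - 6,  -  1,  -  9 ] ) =[ - 10, - 9,-6, - 5,  -  5, - 1, - 0.58, 5, 5 , 8,9,9]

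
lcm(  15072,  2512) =15072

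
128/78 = 1+25/39  =  1.64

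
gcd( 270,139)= 1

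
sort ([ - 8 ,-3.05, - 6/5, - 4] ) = [ -8, - 4,-3.05, - 6/5]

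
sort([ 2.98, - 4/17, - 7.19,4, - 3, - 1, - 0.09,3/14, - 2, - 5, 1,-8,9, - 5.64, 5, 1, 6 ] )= [ - 8, - 7.19, - 5.64, - 5, - 3, - 2, - 1,- 4/17, - 0.09,3/14,1, 1, 2.98, 4, 5 , 6, 9 ]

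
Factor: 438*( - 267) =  - 116946 = - 2^1*3^2* 73^1 * 89^1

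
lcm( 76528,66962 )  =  535696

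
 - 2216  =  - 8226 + 6010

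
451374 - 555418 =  - 104044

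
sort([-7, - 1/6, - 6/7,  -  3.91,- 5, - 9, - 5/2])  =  [  -  9,  -  7, - 5,  -  3.91, - 5/2,-6/7,-1/6]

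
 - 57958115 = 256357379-314315494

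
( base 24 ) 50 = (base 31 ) 3r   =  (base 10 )120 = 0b1111000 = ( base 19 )66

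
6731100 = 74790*90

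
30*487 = 14610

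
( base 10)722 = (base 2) 1011010010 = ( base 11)5a7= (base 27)qk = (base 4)23102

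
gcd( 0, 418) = 418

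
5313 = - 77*( -69)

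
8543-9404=  -  861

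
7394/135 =54 + 104/135 = 54.77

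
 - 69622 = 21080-90702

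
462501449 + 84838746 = 547340195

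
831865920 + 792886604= 1624752524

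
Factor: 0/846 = 0  =  0^1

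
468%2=0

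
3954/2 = 1977= 1977.00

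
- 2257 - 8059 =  - 10316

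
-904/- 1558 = 452/779= 0.58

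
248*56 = 13888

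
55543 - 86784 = -31241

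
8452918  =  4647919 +3804999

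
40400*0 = 0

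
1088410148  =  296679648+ 791730500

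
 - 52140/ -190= 5214/19 = 274.42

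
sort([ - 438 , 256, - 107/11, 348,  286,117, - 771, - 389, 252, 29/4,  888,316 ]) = [ - 771,-438, - 389, - 107/11, 29/4,  117,252 , 256, 286,316 , 348,888]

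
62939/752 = 83+523/752 = 83.70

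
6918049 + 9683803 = 16601852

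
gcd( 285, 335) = 5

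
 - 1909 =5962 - 7871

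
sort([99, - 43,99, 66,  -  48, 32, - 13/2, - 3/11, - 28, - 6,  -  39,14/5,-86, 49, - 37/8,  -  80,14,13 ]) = [-86, - 80, - 48, - 43,-39, - 28, - 13/2, - 6, - 37/8,  -  3/11,14/5,13,14,32,49,66, 99,99]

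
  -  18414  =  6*( - 3069) 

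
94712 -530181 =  - 435469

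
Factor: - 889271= - 889271^1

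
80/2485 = 16/497 =0.03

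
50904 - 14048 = 36856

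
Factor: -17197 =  - 29^1*593^1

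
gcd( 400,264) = 8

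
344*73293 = 25212792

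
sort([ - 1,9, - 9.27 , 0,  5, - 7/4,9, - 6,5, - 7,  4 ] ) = [ - 9.27,-7 , - 6, - 7/4, - 1, 0, 4, 5, 5, 9, 9]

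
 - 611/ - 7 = 87+2/7 = 87.29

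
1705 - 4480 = - 2775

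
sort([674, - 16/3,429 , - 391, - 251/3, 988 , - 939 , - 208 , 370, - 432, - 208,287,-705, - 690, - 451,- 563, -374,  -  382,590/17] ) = [ - 939, - 705 , - 690 , - 563,-451, - 432, - 391, - 382, -374, - 208, - 208,-251/3, - 16/3,590/17,287,370,429,674,988]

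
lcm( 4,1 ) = 4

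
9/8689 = 9/8689 = 0.00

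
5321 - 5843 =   -  522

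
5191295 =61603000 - 56411705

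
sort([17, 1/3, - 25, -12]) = [- 25, - 12 , 1/3,  17 ]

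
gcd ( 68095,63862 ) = 1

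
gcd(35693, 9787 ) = 1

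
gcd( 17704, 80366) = 2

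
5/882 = 5/882 = 0.01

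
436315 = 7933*55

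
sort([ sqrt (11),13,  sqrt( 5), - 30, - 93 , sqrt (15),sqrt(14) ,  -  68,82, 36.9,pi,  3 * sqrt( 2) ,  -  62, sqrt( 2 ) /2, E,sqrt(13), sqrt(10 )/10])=[-93,-68 ,  -  62,-30,  sqrt( 10 ) /10,  sqrt(2) /2,sqrt(5 ), E , pi,sqrt( 11 ) , sqrt (13 ),sqrt(14), sqrt( 15 ),  3*sqrt ( 2), 13 , 36.9, 82]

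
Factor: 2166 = 2^1*3^1*19^2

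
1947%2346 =1947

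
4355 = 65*67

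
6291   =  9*699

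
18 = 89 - 71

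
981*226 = 221706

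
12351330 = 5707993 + 6643337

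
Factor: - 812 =  -  2^2*7^1*29^1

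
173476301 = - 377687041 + 551163342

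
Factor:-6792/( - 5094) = 2^2*3^(-1 ) = 4/3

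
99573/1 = 99573= 99573.00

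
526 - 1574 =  - 1048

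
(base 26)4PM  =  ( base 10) 3376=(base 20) 88G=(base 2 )110100110000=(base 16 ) d30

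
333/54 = 6+ 1/6= 6.17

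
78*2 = 156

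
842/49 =842/49= 17.18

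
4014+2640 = 6654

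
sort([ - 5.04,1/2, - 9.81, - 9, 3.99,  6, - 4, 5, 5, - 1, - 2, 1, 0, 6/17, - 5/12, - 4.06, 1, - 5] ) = [ - 9.81, - 9,- 5.04 , - 5,-4.06,-4, - 2, - 1, - 5/12, 0, 6/17, 1/2,1, 1,3.99, 5,5, 6]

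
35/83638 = 35/83638=0.00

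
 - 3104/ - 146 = 1552/73=21.26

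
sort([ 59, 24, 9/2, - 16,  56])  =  [ - 16, 9/2,24, 56,  59 ]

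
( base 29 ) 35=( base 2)1011100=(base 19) 4g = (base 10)92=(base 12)78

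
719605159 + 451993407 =1171598566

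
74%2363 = 74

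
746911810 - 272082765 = 474829045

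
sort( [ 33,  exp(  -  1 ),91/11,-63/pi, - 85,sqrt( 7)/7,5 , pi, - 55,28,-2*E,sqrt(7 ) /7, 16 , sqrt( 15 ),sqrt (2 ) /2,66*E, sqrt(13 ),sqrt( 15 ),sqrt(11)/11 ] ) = [-85,  -  55, - 63/pi ,-2*E,sqrt( 11)/11,exp( -1),sqrt( 7 ) /7, sqrt ( 7)/7,sqrt( 2 ) /2,pi,sqrt(13 ),sqrt( 15),sqrt (15 ), 5, 91/11, 16,28, 33,66*E]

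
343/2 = 171 + 1/2 = 171.50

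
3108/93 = 1036/31 = 33.42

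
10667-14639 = -3972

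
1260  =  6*210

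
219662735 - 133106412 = 86556323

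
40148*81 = 3251988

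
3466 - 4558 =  - 1092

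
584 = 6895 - 6311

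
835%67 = 31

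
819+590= 1409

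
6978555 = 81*86155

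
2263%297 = 184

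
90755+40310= 131065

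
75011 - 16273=58738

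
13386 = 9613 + 3773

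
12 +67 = 79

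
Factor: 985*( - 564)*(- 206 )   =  2^3*3^1 * 5^1*47^1*103^1*197^1 = 114441240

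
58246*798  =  46480308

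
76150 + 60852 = 137002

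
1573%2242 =1573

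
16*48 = 768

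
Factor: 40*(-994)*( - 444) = 17653440  =  2^6 * 3^1 * 5^1*7^1*37^1*  71^1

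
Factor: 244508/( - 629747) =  -2^2*11^1*5557^1*629747^( - 1)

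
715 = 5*143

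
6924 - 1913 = 5011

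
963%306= 45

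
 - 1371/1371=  -1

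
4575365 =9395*487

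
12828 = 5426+7402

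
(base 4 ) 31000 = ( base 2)1101000000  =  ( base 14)436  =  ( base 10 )832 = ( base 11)697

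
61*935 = 57035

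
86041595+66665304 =152706899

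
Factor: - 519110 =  - 2^1*5^1*23^1*37^1*61^1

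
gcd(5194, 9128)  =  14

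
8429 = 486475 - 478046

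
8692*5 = 43460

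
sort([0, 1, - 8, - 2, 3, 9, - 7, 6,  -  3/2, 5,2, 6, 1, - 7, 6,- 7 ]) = [ - 8, - 7, - 7, - 7, - 2, - 3/2, 0,  1,1,2, 3, 5 , 6,6 , 6,9 ] 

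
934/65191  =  934/65191 = 0.01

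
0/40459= 0 = 0.00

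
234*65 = 15210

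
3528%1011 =495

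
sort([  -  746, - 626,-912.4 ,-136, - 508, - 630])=[ - 912.4, - 746, - 630 , - 626  , - 508, - 136]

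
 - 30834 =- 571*54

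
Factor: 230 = 2^1*5^1* 23^1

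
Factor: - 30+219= 189 = 3^3 * 7^1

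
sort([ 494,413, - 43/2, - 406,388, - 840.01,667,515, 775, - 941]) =[ - 941, - 840.01,  -  406,-43/2,388,413,  494,515,667, 775]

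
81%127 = 81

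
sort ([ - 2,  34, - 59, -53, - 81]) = [ - 81, - 59, - 53 , - 2,34]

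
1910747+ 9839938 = 11750685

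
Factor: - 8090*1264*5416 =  - 55382716160 = - 2^8*5^1*79^1 * 677^1*809^1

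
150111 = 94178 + 55933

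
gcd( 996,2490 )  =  498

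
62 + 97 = 159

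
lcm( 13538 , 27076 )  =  27076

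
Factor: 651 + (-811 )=- 2^5*5^1=- 160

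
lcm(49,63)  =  441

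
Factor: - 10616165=  -  5^1 *7^1 * 53^1*59^1*97^1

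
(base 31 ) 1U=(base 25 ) 2b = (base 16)3D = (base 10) 61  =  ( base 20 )31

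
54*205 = 11070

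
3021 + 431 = 3452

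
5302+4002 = 9304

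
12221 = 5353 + 6868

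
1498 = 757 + 741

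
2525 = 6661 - 4136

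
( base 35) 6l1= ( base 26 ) bp0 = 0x1F96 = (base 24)e0m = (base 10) 8086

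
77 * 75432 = 5808264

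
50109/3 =16703= 16703.00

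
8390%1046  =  22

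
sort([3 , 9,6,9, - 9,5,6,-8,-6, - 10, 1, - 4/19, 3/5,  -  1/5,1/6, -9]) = [ - 10, - 9,  -  9, - 8, - 6, - 4/19, - 1/5,1/6,3/5,1, 3,5,6,6, 9,9 ]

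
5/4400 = 1/880=0.00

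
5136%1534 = 534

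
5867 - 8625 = -2758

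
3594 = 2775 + 819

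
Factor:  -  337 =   -  337^1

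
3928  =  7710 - 3782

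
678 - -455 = 1133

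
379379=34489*11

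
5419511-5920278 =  - 500767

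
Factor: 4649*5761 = 7^1*823^1*4649^1 = 26782889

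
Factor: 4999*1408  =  7038592 = 2^7*11^1*4999^1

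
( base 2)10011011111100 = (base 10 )9980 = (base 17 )2091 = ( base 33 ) 95e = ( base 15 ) 2E55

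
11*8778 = 96558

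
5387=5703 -316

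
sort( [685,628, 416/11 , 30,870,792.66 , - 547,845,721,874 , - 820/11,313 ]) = [ - 547, - 820/11, 30,416/11,313, 628,685,721  ,  792.66, 845,870, 874 ] 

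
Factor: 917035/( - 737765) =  - 7^1*19^1*107^( - 1) = - 133/107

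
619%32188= 619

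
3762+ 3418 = 7180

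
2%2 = 0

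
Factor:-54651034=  - 2^1*27325517^1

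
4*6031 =24124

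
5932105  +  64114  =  5996219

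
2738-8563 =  - 5825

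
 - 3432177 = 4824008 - 8256185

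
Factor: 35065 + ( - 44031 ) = -2^1 * 4483^1 =- 8966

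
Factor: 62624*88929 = 2^5 * 3^2*19^1*41^1*103^1* 241^1  =  5569089696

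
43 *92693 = 3985799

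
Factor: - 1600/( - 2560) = 5/8 = 2^( - 3 )*5^1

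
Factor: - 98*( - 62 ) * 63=2^2*3^2 * 7^3*31^1=382788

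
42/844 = 21/422 = 0.05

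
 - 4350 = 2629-6979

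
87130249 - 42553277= 44576972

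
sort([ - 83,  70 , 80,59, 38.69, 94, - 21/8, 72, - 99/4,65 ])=[ - 83 , - 99/4, -21/8,  38.69 , 59 , 65,70,72 , 80, 94] 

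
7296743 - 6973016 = 323727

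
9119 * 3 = 27357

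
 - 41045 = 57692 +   -  98737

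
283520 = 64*4430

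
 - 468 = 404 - 872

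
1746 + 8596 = 10342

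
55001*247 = 13585247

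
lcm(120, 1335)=10680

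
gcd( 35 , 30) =5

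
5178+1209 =6387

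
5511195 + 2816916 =8328111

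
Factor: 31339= 7^1 *11^2*37^1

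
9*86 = 774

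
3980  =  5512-1532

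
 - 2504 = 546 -3050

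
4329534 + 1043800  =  5373334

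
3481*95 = 330695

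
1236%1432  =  1236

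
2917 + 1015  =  3932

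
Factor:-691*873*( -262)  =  158049666 = 2^1*3^2*97^1*131^1*691^1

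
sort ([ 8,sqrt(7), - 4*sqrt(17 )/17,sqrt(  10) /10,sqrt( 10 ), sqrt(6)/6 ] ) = [-4 * sqrt(17 )/17, sqrt(10)/10,  sqrt(6)/6, sqrt(7) , sqrt(10),8]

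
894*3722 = 3327468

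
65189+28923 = 94112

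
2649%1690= 959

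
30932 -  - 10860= 41792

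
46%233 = 46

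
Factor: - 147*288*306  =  -2^6*3^5*7^2*17^1 = -  12954816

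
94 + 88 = 182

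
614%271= 72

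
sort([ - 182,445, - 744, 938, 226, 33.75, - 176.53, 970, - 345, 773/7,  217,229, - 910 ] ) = [ - 910,-744 ,  -  345, - 182,- 176.53, 33.75, 773/7,217, 226, 229,  445 , 938,970]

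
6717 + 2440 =9157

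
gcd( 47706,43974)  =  6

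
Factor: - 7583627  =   - 83^1*91369^1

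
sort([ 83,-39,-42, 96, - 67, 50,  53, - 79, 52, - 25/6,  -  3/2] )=[-79, - 67, - 42, - 39,-25/6, - 3/2, 50,52 , 53, 83, 96] 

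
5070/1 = 5070 = 5070.00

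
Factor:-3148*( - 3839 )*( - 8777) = -106071554644 = -2^2*11^1*67^1 * 131^1*349^1* 787^1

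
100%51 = 49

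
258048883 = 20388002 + 237660881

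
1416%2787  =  1416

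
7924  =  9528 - 1604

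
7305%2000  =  1305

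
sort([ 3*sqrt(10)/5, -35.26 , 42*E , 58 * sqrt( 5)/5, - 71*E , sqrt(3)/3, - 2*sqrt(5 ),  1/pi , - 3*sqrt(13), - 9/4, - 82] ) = [  -  71*E , - 82 , - 35.26,  -  3 * sqrt(13) ,-2 * sqrt(5) , - 9/4 , 1/pi,sqrt( 3 ) /3,  3*sqrt(10)/5,58*sqrt ( 5 )/5,42 * E ] 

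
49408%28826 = 20582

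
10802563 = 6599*1637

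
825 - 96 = 729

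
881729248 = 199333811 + 682395437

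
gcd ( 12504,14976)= 24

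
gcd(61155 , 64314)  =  81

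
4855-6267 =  - 1412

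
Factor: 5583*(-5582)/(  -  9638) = 3^1*61^(-1)*79^(- 1 )*1861^1*2791^1 = 15582153/4819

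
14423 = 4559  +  9864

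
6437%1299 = 1241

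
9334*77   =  718718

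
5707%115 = 72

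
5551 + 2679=8230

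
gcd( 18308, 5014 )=46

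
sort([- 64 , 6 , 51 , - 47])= [ - 64,-47,  6, 51]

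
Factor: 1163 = 1163^1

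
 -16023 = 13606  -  29629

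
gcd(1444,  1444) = 1444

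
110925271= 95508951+15416320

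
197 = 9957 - 9760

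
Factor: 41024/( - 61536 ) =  - 2/3 = - 2^1*3^ ( - 1)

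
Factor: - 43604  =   - 2^2*11^1*991^1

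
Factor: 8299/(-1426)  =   - 2^( - 1)*23^( - 1 )*31^( - 1)*43^1*193^1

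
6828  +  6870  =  13698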